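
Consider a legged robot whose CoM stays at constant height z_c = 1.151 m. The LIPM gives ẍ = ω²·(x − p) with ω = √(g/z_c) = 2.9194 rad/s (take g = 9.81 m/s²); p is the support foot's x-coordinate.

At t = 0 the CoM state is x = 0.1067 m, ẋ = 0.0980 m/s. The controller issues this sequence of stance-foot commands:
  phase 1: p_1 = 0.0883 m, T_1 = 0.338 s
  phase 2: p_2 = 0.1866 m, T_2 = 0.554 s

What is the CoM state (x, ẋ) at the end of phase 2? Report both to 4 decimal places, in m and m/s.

x = 0.2799, ẋ = 0.3325

phase 1: p=0.0883, T=0.338, ωT=0.986757, cosh=1.527653, sinh=1.154869; start (x,ẋ)=(0.106700, 0.098000) → end (x,ẋ)=(0.155176, 0.211746)
phase 2: p=0.1866, T=0.554, ωT=1.617348, cosh=2.619065, sinh=2.420640; start (x,ẋ)=(0.155176, 0.211746) → end (x,ẋ)=(0.279869, 0.332509)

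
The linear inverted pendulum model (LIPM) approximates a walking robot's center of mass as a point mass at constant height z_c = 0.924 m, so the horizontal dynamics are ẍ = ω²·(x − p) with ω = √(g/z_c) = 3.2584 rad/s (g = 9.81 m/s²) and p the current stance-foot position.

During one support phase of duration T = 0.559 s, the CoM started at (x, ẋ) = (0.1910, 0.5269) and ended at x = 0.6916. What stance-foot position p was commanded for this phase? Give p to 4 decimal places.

ωT = 3.2584·0.559 = 1.821446; cosh(ωT) = 3.171289, sinh(ωT) = 3.009498
x(T) = p + (x₀−p)·cosh(ωT) + (ẋ₀/ω)·sinh(ωT) ⇒ p·(1 − cosh) = x(T) − x₀·cosh − (ẋ₀/ω)·sinh
numerator   = 0.6916 − (0.1910)·3.171289 − (0.5269/3.2584)·3.009498 = -0.400767
denominator = 1 − 3.171289 = -2.171289
p = -0.400767 / -2.171289 = 0.1846

p = 0.1846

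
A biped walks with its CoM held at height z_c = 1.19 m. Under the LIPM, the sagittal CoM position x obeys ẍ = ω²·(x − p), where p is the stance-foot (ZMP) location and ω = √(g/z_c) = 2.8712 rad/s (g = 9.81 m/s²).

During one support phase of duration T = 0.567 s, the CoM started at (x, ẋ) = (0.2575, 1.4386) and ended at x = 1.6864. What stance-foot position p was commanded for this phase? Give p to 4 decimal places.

p = 0.1347

ωT = 2.8712·0.567 = 1.627970; cosh(ωT) = 2.644927, sinh(ωT) = 2.448599
x(T) = p + (x₀−p)·cosh(ωT) + (ẋ₀/ω)·sinh(ωT) ⇒ p·(1 − cosh) = x(T) − x₀·cosh − (ẋ₀/ω)·sinh
numerator   = 1.6864 − (0.2575)·2.644927 − (1.4386/2.8712)·2.448599 = -0.221527
denominator = 1 − 2.644927 = -1.644927
p = -0.221527 / -1.644927 = 0.1347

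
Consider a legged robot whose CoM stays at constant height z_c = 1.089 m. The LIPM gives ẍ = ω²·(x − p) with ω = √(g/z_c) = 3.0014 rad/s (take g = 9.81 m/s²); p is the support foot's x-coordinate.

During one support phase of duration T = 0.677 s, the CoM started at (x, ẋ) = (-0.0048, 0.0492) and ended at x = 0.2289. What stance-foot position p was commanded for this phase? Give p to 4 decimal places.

ωT = 3.0014·0.677 = 2.031948; cosh(ωT) = 3.880006, sinh(ωT) = 3.748926
x(T) = p + (x₀−p)·cosh(ωT) + (ẋ₀/ω)·sinh(ωT) ⇒ p·(1 − cosh) = x(T) − x₀·cosh − (ẋ₀/ω)·sinh
numerator   = 0.2289 − (-0.0048)·3.880006 − (0.0492/3.0014)·3.748926 = 0.186070
denominator = 1 − 3.880006 = -2.880006
p = 0.186070 / -2.880006 = -0.0646

p = -0.0646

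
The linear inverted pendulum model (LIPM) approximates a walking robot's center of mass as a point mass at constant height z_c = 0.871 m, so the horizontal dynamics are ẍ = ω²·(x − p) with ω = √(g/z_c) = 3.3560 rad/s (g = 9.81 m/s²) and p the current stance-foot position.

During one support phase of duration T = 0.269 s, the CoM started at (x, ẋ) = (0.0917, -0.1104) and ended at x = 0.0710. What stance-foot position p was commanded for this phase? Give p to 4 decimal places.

ωT = 3.3560·0.269 = 0.902764; cosh(ωT) = 1.435929, sinh(ωT) = 1.030482
x(T) = p + (x₀−p)·cosh(ωT) + (ẋ₀/ω)·sinh(ωT) ⇒ p·(1 − cosh) = x(T) − x₀·cosh − (ẋ₀/ω)·sinh
numerator   = 0.0710 − (0.0917)·1.435929 − (-0.1104/3.3560)·1.030482 = -0.026776
denominator = 1 − 1.435929 = -0.435929
p = -0.026776 / -0.435929 = 0.0614

p = 0.0614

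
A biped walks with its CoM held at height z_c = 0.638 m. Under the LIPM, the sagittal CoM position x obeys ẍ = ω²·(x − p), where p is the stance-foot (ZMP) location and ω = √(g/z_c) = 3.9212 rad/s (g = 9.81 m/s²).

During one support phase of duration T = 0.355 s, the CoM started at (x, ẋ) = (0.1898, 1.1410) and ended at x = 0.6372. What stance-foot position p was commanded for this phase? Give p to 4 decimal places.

p = 0.2794

ωT = 3.9212·0.355 = 1.392026; cosh(ωT) = 2.135782, sinh(ωT) = 1.887211
x(T) = p + (x₀−p)·cosh(ωT) + (ẋ₀/ω)·sinh(ωT) ⇒ p·(1 − cosh) = x(T) − x₀·cosh − (ẋ₀/ω)·sinh
numerator   = 0.6372 − (0.1898)·2.135782 − (1.1410/3.9212)·1.887211 = -0.317316
denominator = 1 − 2.135782 = -1.135782
p = -0.317316 / -1.135782 = 0.2794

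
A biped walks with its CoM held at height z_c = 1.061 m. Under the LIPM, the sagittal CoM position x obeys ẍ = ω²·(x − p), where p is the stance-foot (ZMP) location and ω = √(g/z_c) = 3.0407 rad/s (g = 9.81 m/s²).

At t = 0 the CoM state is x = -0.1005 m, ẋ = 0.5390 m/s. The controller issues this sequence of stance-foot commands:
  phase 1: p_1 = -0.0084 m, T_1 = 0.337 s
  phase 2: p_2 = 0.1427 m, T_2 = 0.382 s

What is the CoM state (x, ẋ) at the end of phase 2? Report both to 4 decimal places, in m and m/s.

phase 1: p=-0.0084, T=0.337, ωT=1.024716, cosh=1.572601, sinh=1.213703; start (x,ẋ)=(-0.100500, 0.539000) → end (x,ẋ)=(0.061907, 0.507736)
phase 2: p=0.1427, T=0.382, ωT=1.161547, cosh=1.753937, sinh=1.440936; start (x,ẋ)=(0.061907, 0.507736) → end (x,ẋ)=(0.241601, 0.536545)

x = 0.2416, ẋ = 0.5365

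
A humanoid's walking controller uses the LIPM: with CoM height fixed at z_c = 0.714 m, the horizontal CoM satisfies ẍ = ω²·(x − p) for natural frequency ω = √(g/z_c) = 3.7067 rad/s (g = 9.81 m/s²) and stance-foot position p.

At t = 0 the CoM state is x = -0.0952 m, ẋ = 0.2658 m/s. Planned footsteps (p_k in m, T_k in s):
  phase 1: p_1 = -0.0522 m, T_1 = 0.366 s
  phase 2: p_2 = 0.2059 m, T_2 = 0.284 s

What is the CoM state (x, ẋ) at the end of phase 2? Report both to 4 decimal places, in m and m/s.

x = -0.0544, ẋ = -0.5926

phase 1: p=-0.0522, T=0.366, ωT=1.356652, cosh=2.070346, sinh=1.812825; start (x,ẋ)=(-0.095200, 0.265800) → end (x,ẋ)=(-0.011231, 0.261355)
phase 2: p=0.2059, T=0.284, ωT=1.052703, cosh=1.607189, sinh=1.258196; start (x,ẋ)=(-0.011231, 0.261355) → end (x,ẋ)=(-0.054356, -0.592598)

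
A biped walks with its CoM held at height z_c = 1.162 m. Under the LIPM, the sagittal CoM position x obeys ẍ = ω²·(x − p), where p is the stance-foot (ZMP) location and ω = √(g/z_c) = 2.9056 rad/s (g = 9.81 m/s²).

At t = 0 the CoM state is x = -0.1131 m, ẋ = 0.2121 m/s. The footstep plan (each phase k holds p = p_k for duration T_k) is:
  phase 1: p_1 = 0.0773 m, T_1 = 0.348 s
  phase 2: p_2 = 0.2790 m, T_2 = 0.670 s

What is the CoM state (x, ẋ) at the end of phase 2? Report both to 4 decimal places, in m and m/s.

x = -1.5792, ẋ = -5.2759

phase 1: p=0.0773, T=0.348, ωT=1.011149, cosh=1.556279, sinh=1.192478; start (x,ẋ)=(-0.113100, 0.212100) → end (x,ẋ)=(-0.131968, -0.329623)
phase 2: p=0.2790, T=0.670, ωT=1.946752, cosh=3.574316, sinh=3.431579; start (x,ẋ)=(-0.131968, -0.329623) → end (x,ẋ)=(-1.579223, -5.275859)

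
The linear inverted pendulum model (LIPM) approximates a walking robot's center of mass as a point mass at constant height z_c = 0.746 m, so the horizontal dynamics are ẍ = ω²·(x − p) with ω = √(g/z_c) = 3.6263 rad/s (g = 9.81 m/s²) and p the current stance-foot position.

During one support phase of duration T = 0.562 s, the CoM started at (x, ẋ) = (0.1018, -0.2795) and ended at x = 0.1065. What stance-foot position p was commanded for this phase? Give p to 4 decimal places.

ωT = 3.6263·0.562 = 2.037981; cosh(ωT) = 3.902693, sinh(ωT) = 3.772401
x(T) = p + (x₀−p)·cosh(ωT) + (ẋ₀/ω)·sinh(ωT) ⇒ p·(1 − cosh) = x(T) − x₀·cosh − (ẋ₀/ω)·sinh
numerator   = 0.1065 − (0.1018)·3.902693 − (-0.2795/3.6263)·3.772401 = -0.000033
denominator = 1 − 3.902693 = -2.902693
p = -0.000033 / -2.902693 = 0.0000

p = 0.0000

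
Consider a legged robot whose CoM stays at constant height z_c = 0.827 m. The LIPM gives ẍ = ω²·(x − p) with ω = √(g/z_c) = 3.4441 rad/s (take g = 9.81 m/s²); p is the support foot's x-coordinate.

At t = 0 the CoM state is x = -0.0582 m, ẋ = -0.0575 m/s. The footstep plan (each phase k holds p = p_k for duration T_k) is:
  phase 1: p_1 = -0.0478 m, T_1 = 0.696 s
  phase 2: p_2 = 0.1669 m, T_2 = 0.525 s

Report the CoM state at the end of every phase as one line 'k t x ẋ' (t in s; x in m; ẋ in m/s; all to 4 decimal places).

phase 1: p=-0.0478, T=0.696, ωT=2.397094, cosh=5.541084, sinh=5.450102; start (x,ẋ)=(-0.058200, -0.057500) → end (x,ẋ)=(-0.196418, -0.513828)
phase 2: p=0.1669, T=0.525, ωT=1.808153, cosh=3.131563, sinh=2.967606; start (x,ẋ)=(-0.196418, -0.513828) → end (x,ẋ)=(-1.413592, -5.322458)

1 0.6960 -0.1964 -0.5138
2 1.2210 -1.4136 -5.3225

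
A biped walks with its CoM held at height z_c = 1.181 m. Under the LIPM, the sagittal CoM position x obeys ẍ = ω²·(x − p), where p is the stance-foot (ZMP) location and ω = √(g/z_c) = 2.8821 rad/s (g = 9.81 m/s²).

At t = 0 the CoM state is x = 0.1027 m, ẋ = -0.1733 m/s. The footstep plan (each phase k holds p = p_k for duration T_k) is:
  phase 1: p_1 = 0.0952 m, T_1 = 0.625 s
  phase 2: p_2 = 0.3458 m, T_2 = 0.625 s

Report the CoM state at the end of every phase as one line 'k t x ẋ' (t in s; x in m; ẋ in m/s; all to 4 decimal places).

1 0.6250 -0.0586 -0.4755
2 1.2500 -1.3986 -4.9136

phase 1: p=0.0952, T=0.625, ωT=1.801312, cosh=3.111337, sinh=2.946255; start (x,ẋ)=(0.102700, -0.173300) → end (x,ẋ)=(-0.058623, -0.475509)
phase 2: p=0.3458, T=0.625, ωT=1.801312, cosh=3.111337, sinh=2.946255; start (x,ẋ)=(-0.058623, -0.475509) → end (x,ẋ)=(-1.398589, -4.913585)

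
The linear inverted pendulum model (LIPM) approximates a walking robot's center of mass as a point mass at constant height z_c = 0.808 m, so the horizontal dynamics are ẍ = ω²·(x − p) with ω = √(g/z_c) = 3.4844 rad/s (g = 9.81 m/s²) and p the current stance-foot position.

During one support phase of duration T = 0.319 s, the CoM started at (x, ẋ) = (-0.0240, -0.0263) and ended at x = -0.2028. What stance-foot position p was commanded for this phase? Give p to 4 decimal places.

p = 0.2224

ωT = 3.4844·0.319 = 1.111524; cosh(ωT) = 1.684021, sinh(ωT) = 1.354964
x(T) = p + (x₀−p)·cosh(ωT) + (ẋ₀/ω)·sinh(ωT) ⇒ p·(1 − cosh) = x(T) − x₀·cosh − (ẋ₀/ω)·sinh
numerator   = -0.2028 − (-0.0240)·1.684021 − (-0.0263/3.4844)·1.354964 = -0.152156
denominator = 1 − 1.684021 = -0.684021
p = -0.152156 / -0.684021 = 0.2224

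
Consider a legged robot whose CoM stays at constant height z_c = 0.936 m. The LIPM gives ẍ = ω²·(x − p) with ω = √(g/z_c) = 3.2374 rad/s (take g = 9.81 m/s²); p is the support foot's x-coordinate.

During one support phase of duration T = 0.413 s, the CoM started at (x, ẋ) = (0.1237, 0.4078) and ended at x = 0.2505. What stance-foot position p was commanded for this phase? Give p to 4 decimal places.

p = 0.2169

ωT = 3.2374·0.413 = 1.337046; cosh(ωT) = 2.035200, sinh(ωT) = 1.772580
x(T) = p + (x₀−p)·cosh(ωT) + (ẋ₀/ω)·sinh(ωT) ⇒ p·(1 − cosh) = x(T) − x₀·cosh − (ẋ₀/ω)·sinh
numerator   = 0.2505 − (0.1237)·2.035200 − (0.4078/3.2374)·1.772580 = -0.224538
denominator = 1 − 2.035200 = -1.035200
p = -0.224538 / -1.035200 = 0.2169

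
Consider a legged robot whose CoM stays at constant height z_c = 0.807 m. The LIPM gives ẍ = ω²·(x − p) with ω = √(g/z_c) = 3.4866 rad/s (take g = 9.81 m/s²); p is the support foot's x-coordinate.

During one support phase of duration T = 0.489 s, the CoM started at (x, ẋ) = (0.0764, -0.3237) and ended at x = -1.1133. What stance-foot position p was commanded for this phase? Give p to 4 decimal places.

p = 0.5884

ωT = 3.4866·0.489 = 1.704947; cosh(ωT) = 2.841439, sinh(ωT) = 2.659657
x(T) = p + (x₀−p)·cosh(ωT) + (ẋ₀/ω)·sinh(ωT) ⇒ p·(1 − cosh) = x(T) − x₀·cosh − (ẋ₀/ω)·sinh
numerator   = -1.1133 − (0.0764)·2.841439 − (-0.3237/3.4866)·2.659657 = -1.083460
denominator = 1 − 2.841439 = -1.841439
p = -1.083460 / -1.841439 = 0.5884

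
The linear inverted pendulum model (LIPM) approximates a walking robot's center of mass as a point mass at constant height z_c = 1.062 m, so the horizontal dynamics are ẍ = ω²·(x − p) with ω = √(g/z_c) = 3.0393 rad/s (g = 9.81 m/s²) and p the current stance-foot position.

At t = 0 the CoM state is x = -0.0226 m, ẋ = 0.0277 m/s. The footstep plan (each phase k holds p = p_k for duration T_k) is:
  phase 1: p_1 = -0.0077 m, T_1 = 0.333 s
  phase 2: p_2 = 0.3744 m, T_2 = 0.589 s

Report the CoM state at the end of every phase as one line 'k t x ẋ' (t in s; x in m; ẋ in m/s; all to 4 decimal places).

1 0.3330 -0.0200 -0.0109
2 0.9220 -0.8504 -3.5241

phase 1: p=-0.0077, T=0.333, ωT=1.012087, cosh=1.557398, sinh=1.193939; start (x,ẋ)=(-0.022600, 0.027700) → end (x,ẋ)=(-0.020024, -0.010928)
phase 2: p=0.3744, T=0.589, ωT=1.790148, cosh=3.078636, sinh=2.911701; start (x,ẋ)=(-0.020024, -0.010928) → end (x,ẋ)=(-0.850357, -3.524110)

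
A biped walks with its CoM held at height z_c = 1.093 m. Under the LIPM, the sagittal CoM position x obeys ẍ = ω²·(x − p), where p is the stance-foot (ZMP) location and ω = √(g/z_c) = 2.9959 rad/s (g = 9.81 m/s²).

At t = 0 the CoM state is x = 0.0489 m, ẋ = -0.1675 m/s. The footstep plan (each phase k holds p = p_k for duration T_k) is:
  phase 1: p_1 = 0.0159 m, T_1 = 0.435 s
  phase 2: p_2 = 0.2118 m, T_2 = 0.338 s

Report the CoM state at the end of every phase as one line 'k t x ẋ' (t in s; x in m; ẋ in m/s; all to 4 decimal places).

1 0.4350 -0.0142 -0.1625
2 0.7730 -0.2051 -1.0621

phase 1: p=0.0159, T=0.435, ωT=1.303216, cosh=1.976387, sinh=1.704731; start (x,ẋ)=(0.048900, -0.167500) → end (x,ẋ)=(-0.014190, -0.162507)
phase 2: p=0.2118, T=0.338, ωT=1.012614, cosh=1.558028, sinh=1.194760; start (x,ẋ)=(-0.014190, -0.162507) → end (x,ẋ)=(-0.205107, -1.062096)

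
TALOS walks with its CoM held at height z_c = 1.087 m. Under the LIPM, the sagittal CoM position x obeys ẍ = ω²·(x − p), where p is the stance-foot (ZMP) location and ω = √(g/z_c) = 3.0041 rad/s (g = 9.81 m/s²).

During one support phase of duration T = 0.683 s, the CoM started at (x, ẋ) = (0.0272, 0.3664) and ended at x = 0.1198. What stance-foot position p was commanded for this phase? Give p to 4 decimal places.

ωT = 3.0041·0.683 = 2.051800; cosh(ωT) = 3.955201, sinh(ωT) = 3.826697
x(T) = p + (x₀−p)·cosh(ωT) + (ẋ₀/ω)·sinh(ωT) ⇒ p·(1 − cosh) = x(T) − x₀·cosh − (ẋ₀/ω)·sinh
numerator   = 0.1198 − (0.0272)·3.955201 − (0.3664/3.0041)·3.826697 = -0.454511
denominator = 1 − 3.955201 = -2.955201
p = -0.454511 / -2.955201 = 0.1538

p = 0.1538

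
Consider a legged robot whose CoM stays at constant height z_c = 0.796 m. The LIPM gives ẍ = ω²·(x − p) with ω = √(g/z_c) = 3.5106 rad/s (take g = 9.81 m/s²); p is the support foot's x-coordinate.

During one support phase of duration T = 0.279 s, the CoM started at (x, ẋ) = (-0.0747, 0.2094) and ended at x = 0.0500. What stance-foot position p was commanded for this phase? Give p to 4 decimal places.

ωT = 3.5106·0.279 = 0.979457; cosh(ωT) = 1.519263, sinh(ωT) = 1.143748
x(T) = p + (x₀−p)·cosh(ωT) + (ẋ₀/ω)·sinh(ωT) ⇒ p·(1 − cosh) = x(T) − x₀·cosh − (ẋ₀/ω)·sinh
numerator   = 0.0500 − (-0.0747)·1.519263 − (0.2094/3.5106)·1.143748 = 0.095267
denominator = 1 − 1.519263 = -0.519263
p = 0.095267 / -0.519263 = -0.1835

p = -0.1835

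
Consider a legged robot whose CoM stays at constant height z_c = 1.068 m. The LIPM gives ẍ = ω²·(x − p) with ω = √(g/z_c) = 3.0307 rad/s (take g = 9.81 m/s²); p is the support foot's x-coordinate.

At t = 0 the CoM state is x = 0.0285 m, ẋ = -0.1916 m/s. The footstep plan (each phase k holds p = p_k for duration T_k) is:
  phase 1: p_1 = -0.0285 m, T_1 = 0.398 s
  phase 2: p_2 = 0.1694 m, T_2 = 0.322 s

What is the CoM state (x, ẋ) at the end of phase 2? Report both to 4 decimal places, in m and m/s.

phase 1: p=-0.0285, T=0.398, ωT=1.206219, cosh=1.820077, sinh=1.520750; start (x,ẋ)=(0.028500, -0.191600) → end (x,ẋ)=(-0.020897, -0.086017)
phase 2: p=0.1694, T=0.322, ωT=0.975885, cosh=1.515187, sinh=1.138329; start (x,ẋ)=(-0.020897, -0.086017) → end (x,ẋ)=(-0.151244, -0.786844)

x = -0.1512, ẋ = -0.7868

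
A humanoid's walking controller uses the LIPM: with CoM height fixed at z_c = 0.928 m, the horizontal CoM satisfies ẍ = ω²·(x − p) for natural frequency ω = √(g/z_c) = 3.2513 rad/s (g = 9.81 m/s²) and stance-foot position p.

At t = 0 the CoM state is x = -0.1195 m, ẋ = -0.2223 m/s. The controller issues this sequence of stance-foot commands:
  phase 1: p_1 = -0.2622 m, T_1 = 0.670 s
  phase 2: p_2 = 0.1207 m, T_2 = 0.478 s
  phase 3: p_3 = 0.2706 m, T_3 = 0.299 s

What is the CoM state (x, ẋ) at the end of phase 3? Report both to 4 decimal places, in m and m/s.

phase 1: p=-0.2622, T=0.670, ωT=2.178371, cosh=4.472567, sinh=4.359341; start (x,ẋ)=(-0.119500, -0.222300) → end (x,ẋ)=(0.077976, 1.028310)
phase 2: p=0.1207, T=0.478, ωT=1.554121, cosh=2.471152, sinh=2.259777; start (x,ẋ)=(0.077976, 1.028310) → end (x,ẋ)=(0.729836, 2.227205)
phase 3: p=0.2706, T=0.299, ωT=0.972139, cosh=1.510933, sinh=1.132660; start (x,ẋ)=(0.729836, 2.227205) → end (x,ẋ)=(1.740369, 5.056348)

x = 1.7404, ẋ = 5.0563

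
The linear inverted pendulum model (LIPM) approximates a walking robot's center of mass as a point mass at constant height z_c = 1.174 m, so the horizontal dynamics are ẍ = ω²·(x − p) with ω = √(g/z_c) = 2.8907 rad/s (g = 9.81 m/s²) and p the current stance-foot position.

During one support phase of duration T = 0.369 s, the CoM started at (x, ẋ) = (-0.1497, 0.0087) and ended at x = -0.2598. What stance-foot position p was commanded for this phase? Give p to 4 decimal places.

p = 0.0327

ωT = 2.8907·0.369 = 1.066668; cosh(ωT) = 1.624918, sinh(ωT) = 1.280765
x(T) = p + (x₀−p)·cosh(ωT) + (ẋ₀/ω)·sinh(ωT) ⇒ p·(1 − cosh) = x(T) − x₀·cosh − (ẋ₀/ω)·sinh
numerator   = -0.2598 − (-0.1497)·1.624918 − (0.0087/2.8907)·1.280765 = -0.020404
denominator = 1 − 1.624918 = -0.624918
p = -0.020404 / -0.624918 = 0.0327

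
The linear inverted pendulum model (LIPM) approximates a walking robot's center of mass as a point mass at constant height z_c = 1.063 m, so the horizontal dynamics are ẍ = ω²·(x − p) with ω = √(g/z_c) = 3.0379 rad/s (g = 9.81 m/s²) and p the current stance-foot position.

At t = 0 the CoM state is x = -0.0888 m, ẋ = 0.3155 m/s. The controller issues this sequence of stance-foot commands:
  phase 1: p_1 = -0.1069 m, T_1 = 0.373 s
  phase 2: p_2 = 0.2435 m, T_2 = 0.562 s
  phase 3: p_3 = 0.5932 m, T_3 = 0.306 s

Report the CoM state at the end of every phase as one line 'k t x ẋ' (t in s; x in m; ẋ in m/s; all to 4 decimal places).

phase 1: p=-0.1069, T=0.373, ωT=1.133137, cosh=1.713702, sinh=1.391680; start (x,ẋ)=(-0.088800, 0.315500) → end (x,ẋ)=(0.068650, 0.617196)
phase 2: p=0.2435, T=0.562, ωT=1.707300, cosh=2.847704, sinh=2.666349; start (x,ẋ)=(0.068650, 0.617196) → end (x,ẋ)=(0.287290, 0.341292)
phase 3: p=0.5932, T=0.306, ωT=0.929597, cosh=1.464101, sinh=1.069388; start (x,ẋ)=(0.287290, 0.341292) → end (x,ẋ)=(0.265457, -0.494124)

1 0.3730 0.0687 0.6172
2 0.9350 0.2873 0.3413
3 1.2410 0.2655 -0.4941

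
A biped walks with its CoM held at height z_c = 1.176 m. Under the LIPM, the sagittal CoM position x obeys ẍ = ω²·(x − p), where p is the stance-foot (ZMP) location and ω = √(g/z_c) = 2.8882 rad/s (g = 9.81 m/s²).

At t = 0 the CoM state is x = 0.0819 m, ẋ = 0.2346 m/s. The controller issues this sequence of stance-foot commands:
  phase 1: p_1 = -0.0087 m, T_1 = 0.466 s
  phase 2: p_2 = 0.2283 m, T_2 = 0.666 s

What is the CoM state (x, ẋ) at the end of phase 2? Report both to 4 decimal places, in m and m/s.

phase 1: p=-0.0087, T=0.466, ωT=1.345901, cosh=2.050976, sinh=1.790671; start (x,ẋ)=(0.081900, 0.234600) → end (x,ẋ)=(0.322569, 0.949726)
phase 2: p=0.2283, T=0.666, ωT=1.923541, cosh=3.495622, sinh=3.349533; start (x,ẋ)=(0.322569, 0.949726) → end (x,ẋ)=(1.659256, 4.231855)

x = 1.6593, ẋ = 4.2319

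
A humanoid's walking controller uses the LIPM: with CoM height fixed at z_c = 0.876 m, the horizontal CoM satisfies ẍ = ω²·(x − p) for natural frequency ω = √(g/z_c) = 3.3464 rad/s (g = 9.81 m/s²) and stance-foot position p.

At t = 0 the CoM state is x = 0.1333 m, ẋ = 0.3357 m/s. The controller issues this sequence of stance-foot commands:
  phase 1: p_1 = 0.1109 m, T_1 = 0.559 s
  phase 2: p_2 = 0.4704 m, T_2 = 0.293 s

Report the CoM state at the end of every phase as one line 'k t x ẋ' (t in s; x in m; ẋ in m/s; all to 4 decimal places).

1 0.5590 0.5033 1.3532
2 0.8520 0.9835 2.1834

phase 1: p=0.1109, T=0.559, ωT=1.870638, cosh=3.323230, sinh=3.169205; start (x,ẋ)=(0.133300, 0.335700) → end (x,ẋ)=(0.503265, 1.353170)
phase 2: p=0.4704, T=0.293, ωT=0.980495, cosh=1.520451, sinh=1.145325; start (x,ẋ)=(0.503265, 1.353170) → end (x,ẋ)=(0.983500, 2.183389)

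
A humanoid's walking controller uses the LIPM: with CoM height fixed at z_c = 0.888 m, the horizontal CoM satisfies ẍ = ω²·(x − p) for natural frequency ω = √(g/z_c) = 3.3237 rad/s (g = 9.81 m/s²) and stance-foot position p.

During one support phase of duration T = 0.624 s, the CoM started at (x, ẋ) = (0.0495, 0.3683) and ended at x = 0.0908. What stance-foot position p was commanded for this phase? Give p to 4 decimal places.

p = 0.1786

ωT = 3.3237·0.624 = 2.073989; cosh(ωT) = 4.041090, sinh(ωT) = 3.915407
x(T) = p + (x₀−p)·cosh(ωT) + (ẋ₀/ω)·sinh(ωT) ⇒ p·(1 − cosh) = x(T) − x₀·cosh − (ẋ₀/ω)·sinh
numerator   = 0.0908 − (0.0495)·4.041090 − (0.3683/3.3237)·3.915407 = -0.543101
denominator = 1 − 4.041090 = -3.041090
p = -0.543101 / -3.041090 = 0.1786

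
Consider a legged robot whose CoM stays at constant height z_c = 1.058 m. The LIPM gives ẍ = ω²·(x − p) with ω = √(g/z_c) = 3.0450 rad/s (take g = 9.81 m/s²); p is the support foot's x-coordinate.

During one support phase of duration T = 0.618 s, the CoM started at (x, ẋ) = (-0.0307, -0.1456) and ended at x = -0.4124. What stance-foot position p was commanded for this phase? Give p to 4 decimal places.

ωT = 3.0450·0.618 = 1.881810; cosh(ωT) = 3.358846, sinh(ωT) = 3.206532
x(T) = p + (x₀−p)·cosh(ωT) + (ẋ₀/ω)·sinh(ωT) ⇒ p·(1 − cosh) = x(T) − x₀·cosh − (ẋ₀/ω)·sinh
numerator   = -0.4124 − (-0.0307)·3.358846 − (-0.1456/3.0450)·3.206532 = -0.155960
denominator = 1 − 3.358846 = -2.358846
p = -0.155960 / -2.358846 = 0.0661

p = 0.0661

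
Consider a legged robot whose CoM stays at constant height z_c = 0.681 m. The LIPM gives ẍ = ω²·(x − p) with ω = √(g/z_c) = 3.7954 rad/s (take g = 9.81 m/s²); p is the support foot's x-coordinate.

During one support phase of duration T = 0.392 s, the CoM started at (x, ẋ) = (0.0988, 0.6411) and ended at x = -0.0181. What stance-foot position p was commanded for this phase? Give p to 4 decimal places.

ωT = 3.7954·0.392 = 1.487797; cosh(ωT) = 2.326600, sinh(ωT) = 2.100730
x(T) = p + (x₀−p)·cosh(ωT) + (ẋ₀/ω)·sinh(ωT) ⇒ p·(1 − cosh) = x(T) − x₀·cosh − (ẋ₀/ω)·sinh
numerator   = -0.0181 − (0.0988)·2.326600 − (0.6411/3.7954)·2.100730 = -0.602813
denominator = 1 − 2.326600 = -1.326600
p = -0.602813 / -1.326600 = 0.4544

p = 0.4544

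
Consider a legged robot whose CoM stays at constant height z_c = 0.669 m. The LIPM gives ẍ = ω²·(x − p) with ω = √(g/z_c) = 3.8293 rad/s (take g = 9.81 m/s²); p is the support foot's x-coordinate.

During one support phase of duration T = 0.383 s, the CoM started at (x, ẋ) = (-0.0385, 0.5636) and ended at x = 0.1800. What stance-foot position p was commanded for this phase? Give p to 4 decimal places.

p = 0.0266

ωT = 3.8293·0.383 = 1.466622; cosh(ωT) = 2.282636, sinh(ωT) = 2.051932
x(T) = p + (x₀−p)·cosh(ωT) + (ẋ₀/ω)·sinh(ωT) ⇒ p·(1 − cosh) = x(T) − x₀·cosh − (ẋ₀/ω)·sinh
numerator   = 0.1800 − (-0.0385)·2.282636 − (0.5636/3.8293)·2.051932 = -0.034124
denominator = 1 − 2.282636 = -1.282636
p = -0.034124 / -1.282636 = 0.0266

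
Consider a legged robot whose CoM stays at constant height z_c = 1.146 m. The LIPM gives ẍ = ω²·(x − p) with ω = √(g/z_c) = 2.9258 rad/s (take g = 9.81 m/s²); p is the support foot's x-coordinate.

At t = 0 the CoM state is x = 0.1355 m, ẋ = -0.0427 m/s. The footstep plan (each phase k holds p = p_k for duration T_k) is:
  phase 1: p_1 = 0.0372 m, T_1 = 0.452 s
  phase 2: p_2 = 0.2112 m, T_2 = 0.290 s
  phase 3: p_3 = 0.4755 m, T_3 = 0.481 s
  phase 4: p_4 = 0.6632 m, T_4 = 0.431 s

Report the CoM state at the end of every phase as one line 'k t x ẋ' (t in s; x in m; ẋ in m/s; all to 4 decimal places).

phase 1: p=0.0372, T=0.452, ωT=1.322462, cosh=2.009563, sinh=1.743085; start (x,ẋ)=(0.135500, -0.042700) → end (x,ẋ)=(0.209301, 0.415513)
phase 2: p=0.2112, T=0.290, ωT=0.848482, cosh=1.382081, sinh=0.954017; start (x,ẋ)=(0.209301, 0.415513) → end (x,ẋ)=(0.344062, 0.568973)
phase 3: p=0.4755, T=0.481, ωT=1.407310, cosh=2.164876, sinh=1.920075; start (x,ẋ)=(0.344062, 0.568973) → end (x,ẋ)=(0.564345, 0.493369)
phase 4: p=0.6632, T=0.431, ωT=1.261020, cosh=1.906192, sinh=1.622827; start (x,ẋ)=(0.564345, 0.493369) → end (x,ẋ)=(0.748416, 0.471085)

1 0.4520 0.2093 0.4155
2 0.7420 0.3441 0.5690
3 1.2230 0.5643 0.4934
4 1.6540 0.7484 0.4711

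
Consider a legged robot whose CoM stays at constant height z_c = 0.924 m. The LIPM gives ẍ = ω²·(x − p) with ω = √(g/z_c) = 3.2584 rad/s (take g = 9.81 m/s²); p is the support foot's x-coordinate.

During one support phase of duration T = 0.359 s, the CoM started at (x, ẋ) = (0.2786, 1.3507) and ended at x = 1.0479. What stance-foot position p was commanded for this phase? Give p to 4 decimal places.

p = 0.0618

ωT = 3.2584·0.359 = 1.169766; cosh(ωT) = 1.765839, sinh(ωT) = 1.455399
x(T) = p + (x₀−p)·cosh(ωT) + (ẋ₀/ω)·sinh(ωT) ⇒ p·(1 − cosh) = x(T) − x₀·cosh − (ẋ₀/ω)·sinh
numerator   = 1.0479 − (0.2786)·1.765839 − (1.3507/3.2584)·1.455399 = -0.047367
denominator = 1 − 1.765839 = -0.765839
p = -0.047367 / -0.765839 = 0.0618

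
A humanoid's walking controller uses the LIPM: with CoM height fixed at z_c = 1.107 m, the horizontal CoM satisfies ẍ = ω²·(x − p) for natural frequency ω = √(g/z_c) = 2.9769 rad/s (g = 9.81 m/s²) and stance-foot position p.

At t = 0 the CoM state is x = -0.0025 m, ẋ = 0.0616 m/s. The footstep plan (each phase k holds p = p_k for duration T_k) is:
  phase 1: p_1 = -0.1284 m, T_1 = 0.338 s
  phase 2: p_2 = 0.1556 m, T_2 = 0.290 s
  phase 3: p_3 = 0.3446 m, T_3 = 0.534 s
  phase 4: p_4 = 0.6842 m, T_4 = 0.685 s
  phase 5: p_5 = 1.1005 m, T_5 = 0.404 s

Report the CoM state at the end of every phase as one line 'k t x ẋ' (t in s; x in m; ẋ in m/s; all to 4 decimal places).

1 0.3380 0.0913 0.5395
2 0.6280 0.2425 0.5669
3 1.1620 0.5312 0.7331
4 1.8470 1.0165 1.1439
5 2.2510 1.5299 1.6970

phase 1: p=-0.1284, T=0.338, ωT=1.006192, cosh=1.550387, sinh=1.184779; start (x,ẋ)=(-0.002500, 0.061600) → end (x,ẋ)=(0.091310, 0.539549)
phase 2: p=0.1556, T=0.290, ωT=0.863301, cosh=1.396371, sinh=0.974603; start (x,ẋ)=(0.091310, 0.539549) → end (x,ẋ)=(0.242470, 0.566886)
phase 3: p=0.3446, T=0.534, ωT=1.589665, cosh=2.553049, sinh=2.349055; start (x,ẋ)=(0.242470, 0.566886) → end (x,ẋ)=(0.531183, 0.733101)
phase 4: p=0.6842, T=0.685, ωT=2.039177, cosh=3.907207, sinh=3.777071; start (x,ẋ)=(0.531183, 0.733101) → end (x,ẋ)=(1.016485, 1.143860)
phase 5: p=1.1005, T=0.404, ωT=1.202668, cosh=1.814689, sinh=1.514297; start (x,ẋ)=(1.016485, 1.143860) → end (x,ẋ)=(1.529899, 1.697015)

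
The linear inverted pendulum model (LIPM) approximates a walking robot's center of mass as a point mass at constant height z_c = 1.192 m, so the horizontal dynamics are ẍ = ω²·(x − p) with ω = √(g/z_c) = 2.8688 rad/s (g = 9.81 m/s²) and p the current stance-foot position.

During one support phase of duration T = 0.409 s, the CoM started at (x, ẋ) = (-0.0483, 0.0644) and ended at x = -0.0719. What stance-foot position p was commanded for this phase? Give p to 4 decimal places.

p = 0.0249

ωT = 2.8688·0.409 = 1.173339; cosh(ωT) = 1.771051, sinh(ωT) = 1.461719
x(T) = p + (x₀−p)·cosh(ωT) + (ẋ₀/ω)·sinh(ωT) ⇒ p·(1 − cosh) = x(T) − x₀·cosh − (ẋ₀/ω)·sinh
numerator   = -0.0719 − (-0.0483)·1.771051 − (0.0644/2.8688)·1.461719 = -0.019172
denominator = 1 − 1.771051 = -0.771051
p = -0.019172 / -0.771051 = 0.0249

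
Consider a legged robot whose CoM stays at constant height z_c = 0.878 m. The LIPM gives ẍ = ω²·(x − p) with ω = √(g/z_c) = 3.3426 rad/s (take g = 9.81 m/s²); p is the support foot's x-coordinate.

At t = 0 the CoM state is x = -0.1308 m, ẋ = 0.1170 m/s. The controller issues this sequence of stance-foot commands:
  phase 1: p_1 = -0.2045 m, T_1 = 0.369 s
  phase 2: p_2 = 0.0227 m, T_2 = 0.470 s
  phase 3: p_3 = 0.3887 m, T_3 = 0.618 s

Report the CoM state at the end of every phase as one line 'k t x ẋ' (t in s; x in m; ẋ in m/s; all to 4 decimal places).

phase 1: p=-0.2045, T=0.369, ωT=1.233419, cosh=1.862121, sinh=1.570827; start (x,ẋ)=(-0.130800, 0.117000) → end (x,ẋ)=(-0.012278, 0.604841)
phase 2: p=0.0227, T=0.470, ωT=1.571022, cosh=2.509698, sinh=2.301865; start (x,ẋ)=(-0.012278, 0.604841) → end (x,ẋ)=(0.351435, 1.248836)
phase 3: p=0.3887, T=0.618, ωT=2.065727, cosh=4.008879, sinh=3.882152; start (x,ẋ)=(0.351435, 1.248836) → end (x,ẋ)=(1.689729, 4.522864)

1 0.3690 -0.0123 0.6048
2 0.8390 0.3514 1.2488
3 1.4570 1.6897 4.5229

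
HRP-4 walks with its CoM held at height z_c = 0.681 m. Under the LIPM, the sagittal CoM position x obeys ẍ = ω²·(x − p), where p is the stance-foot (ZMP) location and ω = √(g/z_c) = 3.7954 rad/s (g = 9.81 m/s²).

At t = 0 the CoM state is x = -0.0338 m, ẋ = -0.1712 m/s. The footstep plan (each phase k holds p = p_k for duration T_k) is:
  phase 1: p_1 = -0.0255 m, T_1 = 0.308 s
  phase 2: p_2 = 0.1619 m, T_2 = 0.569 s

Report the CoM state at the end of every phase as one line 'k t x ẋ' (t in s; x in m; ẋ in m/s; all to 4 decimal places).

phase 1: p=-0.0255, T=0.308, ωT=1.168983, cosh=1.764700, sinh=1.454018; start (x,ẋ)=(-0.033800, -0.171200) → end (x,ẋ)=(-0.105734, -0.347921)
phase 2: p=0.1619, T=0.569, ωT=2.159583, cosh=4.391446, sinh=4.276073; start (x,ẋ)=(-0.105734, -0.347921) → end (x,ẋ)=(-1.405383, -5.871413)

1 0.3080 -0.1057 -0.3479
2 0.8770 -1.4054 -5.8714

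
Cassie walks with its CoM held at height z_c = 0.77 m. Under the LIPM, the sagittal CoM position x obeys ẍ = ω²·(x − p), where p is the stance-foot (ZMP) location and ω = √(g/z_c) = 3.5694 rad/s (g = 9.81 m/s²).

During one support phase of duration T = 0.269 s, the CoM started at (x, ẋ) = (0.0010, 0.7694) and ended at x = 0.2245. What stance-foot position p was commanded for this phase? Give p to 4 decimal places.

p = 0.0347

ωT = 3.5694·0.269 = 0.960169; cosh(ωT) = 1.497483, sinh(ωT) = 1.114654
x(T) = p + (x₀−p)·cosh(ωT) + (ẋ₀/ω)·sinh(ωT) ⇒ p·(1 − cosh) = x(T) − x₀·cosh − (ẋ₀/ω)·sinh
numerator   = 0.2245 − (0.0010)·1.497483 − (0.7694/3.5694)·1.114654 = -0.017266
denominator = 1 − 1.497483 = -0.497483
p = -0.017266 / -0.497483 = 0.0347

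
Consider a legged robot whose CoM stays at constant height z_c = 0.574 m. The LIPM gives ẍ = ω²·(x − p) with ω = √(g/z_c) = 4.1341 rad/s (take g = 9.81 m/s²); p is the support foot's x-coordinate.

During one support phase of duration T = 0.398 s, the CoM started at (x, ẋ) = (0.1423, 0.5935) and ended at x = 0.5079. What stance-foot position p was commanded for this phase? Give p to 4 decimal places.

p = 0.1379

ωT = 4.1341·0.398 = 1.645372; cosh(ωT) = 2.687939, sinh(ωT) = 2.494998
x(T) = p + (x₀−p)·cosh(ωT) + (ẋ₀/ω)·sinh(ωT) ⇒ p·(1 − cosh) = x(T) − x₀·cosh − (ẋ₀/ω)·sinh
numerator   = 0.5079 − (0.1423)·2.687939 − (0.5935/4.1341)·2.494998 = -0.232781
denominator = 1 − 2.687939 = -1.687939
p = -0.232781 / -1.687939 = 0.1379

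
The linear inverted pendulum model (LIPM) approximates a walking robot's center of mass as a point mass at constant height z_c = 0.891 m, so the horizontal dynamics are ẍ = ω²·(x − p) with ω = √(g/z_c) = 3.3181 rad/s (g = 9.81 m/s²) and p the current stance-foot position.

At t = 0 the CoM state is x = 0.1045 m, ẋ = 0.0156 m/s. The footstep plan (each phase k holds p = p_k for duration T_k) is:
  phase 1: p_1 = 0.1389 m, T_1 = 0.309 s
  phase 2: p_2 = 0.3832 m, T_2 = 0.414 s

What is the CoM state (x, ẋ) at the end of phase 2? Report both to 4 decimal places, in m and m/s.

phase 1: p=0.1389, T=0.309, ωT=1.025293, cosh=1.573302, sinh=1.214610; start (x,ẋ)=(0.104500, 0.015600) → end (x,ẋ)=(0.090489, -0.114095)
phase 2: p=0.3832, T=0.414, ωT=1.373693, cosh=2.101541, sinh=1.848371; start (x,ẋ)=(0.090489, -0.114095) → end (x,ẋ)=(-0.295502, -2.034997)

x = -0.2955, ẋ = -2.0350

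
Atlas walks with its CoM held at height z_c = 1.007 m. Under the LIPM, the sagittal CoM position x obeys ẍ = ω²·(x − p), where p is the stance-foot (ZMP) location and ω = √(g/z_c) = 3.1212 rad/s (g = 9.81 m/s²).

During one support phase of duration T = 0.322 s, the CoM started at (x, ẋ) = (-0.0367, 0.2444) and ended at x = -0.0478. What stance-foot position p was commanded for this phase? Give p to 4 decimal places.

ωT = 3.1212·0.322 = 1.005026; cosh(ωT) = 1.549007, sinh(ωT) = 1.182972
x(T) = p + (x₀−p)·cosh(ωT) + (ẋ₀/ω)·sinh(ωT) ⇒ p·(1 − cosh) = x(T) − x₀·cosh − (ẋ₀/ω)·sinh
numerator   = -0.0478 − (-0.0367)·1.549007 − (0.2444/3.1212)·1.182972 = -0.083582
denominator = 1 − 1.549007 = -0.549007
p = -0.083582 / -0.549007 = 0.1522

p = 0.1522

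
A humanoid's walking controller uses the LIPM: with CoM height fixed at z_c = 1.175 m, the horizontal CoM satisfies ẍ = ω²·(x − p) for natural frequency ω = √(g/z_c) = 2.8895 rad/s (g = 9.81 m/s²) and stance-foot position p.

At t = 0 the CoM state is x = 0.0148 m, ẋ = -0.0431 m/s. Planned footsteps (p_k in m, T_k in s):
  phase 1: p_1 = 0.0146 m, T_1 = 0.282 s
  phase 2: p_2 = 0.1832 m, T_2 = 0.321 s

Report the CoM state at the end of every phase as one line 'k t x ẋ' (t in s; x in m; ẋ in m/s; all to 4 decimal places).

phase 1: p=0.0146, T=0.282, ωT=0.814839, cosh=1.350761, sinh=0.908051; start (x,ẋ)=(0.014800, -0.043100) → end (x,ẋ)=(0.001326, -0.057693)
phase 2: p=0.1832, T=0.321, ωT=0.927530, cosh=1.461893, sinh=1.066363; start (x,ẋ)=(0.001326, -0.057693) → end (x,ẋ)=(-0.103972, -0.644743)

1 0.2820 0.0013 -0.0577
2 0.6030 -0.1040 -0.6447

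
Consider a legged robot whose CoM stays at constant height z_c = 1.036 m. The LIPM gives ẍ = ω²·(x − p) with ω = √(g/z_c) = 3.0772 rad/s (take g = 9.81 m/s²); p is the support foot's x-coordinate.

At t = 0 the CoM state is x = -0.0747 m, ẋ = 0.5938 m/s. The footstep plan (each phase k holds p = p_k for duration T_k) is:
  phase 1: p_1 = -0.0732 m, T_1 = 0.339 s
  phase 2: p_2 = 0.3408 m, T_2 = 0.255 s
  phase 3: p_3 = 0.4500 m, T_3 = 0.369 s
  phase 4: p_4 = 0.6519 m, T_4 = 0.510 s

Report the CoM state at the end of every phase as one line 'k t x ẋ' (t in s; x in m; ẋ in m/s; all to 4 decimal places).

phase 1: p=-0.0732, T=0.339, ωT=1.043171, cosh=1.595269, sinh=1.242933; start (x,ẋ)=(-0.074700, 0.593800) → end (x,ẋ)=(0.164253, 0.941534)
phase 2: p=0.3408, T=0.255, ωT=0.784686, cosh=1.323991, sinh=0.867728; start (x,ẋ)=(0.164253, 0.941534) → end (x,ẋ)=(0.372553, 0.775171)
phase 3: p=0.4500, T=0.369, ωT=1.135487, cosh=1.716977, sinh=1.395711; start (x,ẋ)=(0.372553, 0.775171) → end (x,ẋ)=(0.668616, 0.998324)
phase 4: p=0.6519, T=0.510, ωT=1.569372, cosh=2.505903, sinh=2.297727; start (x,ẋ)=(0.668616, 0.998324) → end (x,ẋ)=(1.439230, 2.619892)

1 0.3390 0.1643 0.9415
2 0.5940 0.3726 0.7752
3 0.9630 0.6686 0.9983
4 1.4730 1.4392 2.6199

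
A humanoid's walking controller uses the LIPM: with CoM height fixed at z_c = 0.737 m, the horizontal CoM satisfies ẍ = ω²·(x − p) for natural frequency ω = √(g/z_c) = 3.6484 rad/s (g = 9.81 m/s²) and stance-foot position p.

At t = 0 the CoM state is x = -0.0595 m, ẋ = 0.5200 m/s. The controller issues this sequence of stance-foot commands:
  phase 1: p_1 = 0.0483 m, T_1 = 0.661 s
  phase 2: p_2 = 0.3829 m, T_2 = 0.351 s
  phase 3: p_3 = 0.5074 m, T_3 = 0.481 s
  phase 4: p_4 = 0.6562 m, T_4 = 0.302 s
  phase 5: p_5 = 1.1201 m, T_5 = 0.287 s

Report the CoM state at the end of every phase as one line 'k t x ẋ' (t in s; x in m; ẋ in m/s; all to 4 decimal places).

phase 1: p=0.0483, T=0.661, ωT=2.411592, cosh=5.620689, sinh=5.531016; start (x,ẋ)=(-0.059500, 0.520000) → end (x,ẋ)=(0.230716, 0.747423)
phase 2: p=0.3829, T=0.351, ωT=1.280588, cosh=1.938315, sinh=1.660441; start (x,ẋ)=(0.230716, 0.747423) → end (x,ẋ)=(0.428082, 0.526816)
phase 3: p=0.5074, T=0.481, ωT=1.754880, cosh=2.977842, sinh=2.804914; start (x,ẋ)=(0.428082, 0.526816) → end (x,ẋ)=(0.676224, 0.757083)
phase 4: p=0.6562, T=0.302, ωT=1.101817, cosh=1.670948, sinh=1.338681; start (x,ẋ)=(0.676224, 0.757083) → end (x,ẋ)=(0.967451, 1.362846)
phase 5: p=1.1201, T=0.287, ωT=1.047091, cosh=1.600153, sinh=1.249196; start (x,ẋ)=(0.967451, 1.362846) → end (x,ẋ)=(1.342470, 1.485052)

1 0.6610 0.2307 0.7474
2 1.0120 0.4281 0.5268
3 1.4930 0.6762 0.7571
4 1.7950 0.9675 1.3628
5 2.0820 1.3425 1.4851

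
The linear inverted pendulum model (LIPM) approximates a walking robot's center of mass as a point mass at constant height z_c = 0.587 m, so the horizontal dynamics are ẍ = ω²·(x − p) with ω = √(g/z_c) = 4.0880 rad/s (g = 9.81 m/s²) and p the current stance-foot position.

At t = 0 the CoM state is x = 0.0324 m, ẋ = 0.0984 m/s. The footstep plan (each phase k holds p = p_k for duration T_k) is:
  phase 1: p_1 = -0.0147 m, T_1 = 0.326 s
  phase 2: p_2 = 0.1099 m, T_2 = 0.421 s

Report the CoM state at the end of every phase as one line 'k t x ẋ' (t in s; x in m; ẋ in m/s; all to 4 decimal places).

phase 1: p=-0.0147, T=0.326, ωT=1.332688, cosh=2.027494, sinh=1.763727; start (x,ẋ)=(0.032400, 0.098400) → end (x,ẋ)=(0.123249, 0.539102)
phase 2: p=0.1099, T=0.421, ωT=1.721048, cosh=2.884631, sinh=2.705753; start (x,ẋ)=(0.123249, 0.539102) → end (x,ẋ)=(0.505225, 1.702761)

1 0.3260 0.1232 0.5391
2 0.7470 0.5052 1.7028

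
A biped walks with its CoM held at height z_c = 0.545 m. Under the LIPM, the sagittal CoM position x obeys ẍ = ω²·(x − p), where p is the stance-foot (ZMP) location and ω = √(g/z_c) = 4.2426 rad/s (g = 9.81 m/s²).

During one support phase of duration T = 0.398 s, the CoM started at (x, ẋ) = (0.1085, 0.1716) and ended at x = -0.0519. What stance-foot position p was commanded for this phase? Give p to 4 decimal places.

p = 0.2565

ωT = 4.2426·0.398 = 1.688555; cosh(ωT) = 2.798220, sinh(ωT) = 2.613434
x(T) = p + (x₀−p)·cosh(ωT) + (ẋ₀/ω)·sinh(ωT) ⇒ p·(1 − cosh) = x(T) − x₀·cosh − (ẋ₀/ω)·sinh
numerator   = -0.0519 − (0.1085)·2.798220 − (0.1716/4.2426)·2.613434 = -0.461212
denominator = 1 − 2.798220 = -1.798220
p = -0.461212 / -1.798220 = 0.2565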